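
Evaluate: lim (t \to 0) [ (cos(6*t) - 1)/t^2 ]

Direct substitution gives 0/0.
Apply L'Hôpital: lim (-6*sin(6*t))/(2*t), still 0/0.
After 2 applications of L'Hôpital's rule the quotient is (-36*cos(6*t))/(2); substituting t = 0 gives -18.

-18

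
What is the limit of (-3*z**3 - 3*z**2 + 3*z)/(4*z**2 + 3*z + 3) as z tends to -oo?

∞

The numerator has higher degree (3 > 2); the quotient behaves like (-3/(4))·z^1 for large |z|.
As z → −∞ this diverges to ∞.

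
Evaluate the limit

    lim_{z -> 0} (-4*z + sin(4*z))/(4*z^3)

Direct substitution gives 0/0.
Apply L'Hôpital: lim (4*cos(4*z) - 4)/(12*z^2), still 0/0.
Apply L'Hôpital: lim (-16*sin(4*z))/(24*z), still 0/0.
After 3 applications of L'Hôpital's rule the quotient is (-64*cos(4*z))/(24); substituting z = 0 gives -8/3.

-8/3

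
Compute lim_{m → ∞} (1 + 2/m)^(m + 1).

Let L be the limit and take ln: ln L = lim (m + 1)·ln(1 + 2/m) = lim (m + 1)·(2/m + O(1/m²)) = 2.
Hence L = e^(2).

e^(2)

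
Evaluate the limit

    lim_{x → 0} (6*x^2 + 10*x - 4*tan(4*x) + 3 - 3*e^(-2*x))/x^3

-244/3

Substitution gives 0/0 (the numerator vanishes to order 3).
Expand each term to order x^3: the coefficient of x^3 in -3·e^(-2x) is 4 and in -4·tan(4x) is -256/3.
Lower-order terms cancel with the polynomial part, so the numerator is (-244/3)·x^3 + o(x^3), and the limit is (-244/3)/(1) = -244/3.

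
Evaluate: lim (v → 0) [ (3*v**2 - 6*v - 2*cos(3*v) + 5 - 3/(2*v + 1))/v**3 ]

Substitution gives 0/0 (the numerator vanishes to order 3).
Expand each term to order v^3: the coefficient of v^3 in -2·cos(3v) is 0 and in -3·1/(1 + 2v) is 24.
Lower-order terms cancel with the polynomial part, so the numerator is (24)·v^3 + o(v^3), and the limit is (24)/(1) = 24.

24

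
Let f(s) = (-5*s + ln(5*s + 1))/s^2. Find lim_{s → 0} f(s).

-25/2

Direct substitution gives 0/0.
Apply L'Hôpital: lim (-5 + 5/(5*s + 1))/(2*s), still 0/0.
After 2 applications of L'Hôpital's rule the quotient is (-25/(5*s + 1)^2)/(2); substituting s = 0 gives -25/2.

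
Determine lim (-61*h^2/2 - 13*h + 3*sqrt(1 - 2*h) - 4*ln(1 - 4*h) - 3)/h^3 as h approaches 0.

503/6

Substitution gives 0/0; apply L'Hôpital's rule 3 times.
After differentiating numerator and denominator 3 times the quotient is (-512/(4*h - 1)^3 - 9/(1 - 2*h)^(5/2))/(6); at h = 0 this is 503/6.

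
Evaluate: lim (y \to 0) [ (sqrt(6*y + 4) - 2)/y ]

3/2

Substitution gives 0/0. Multiply numerator and denominator by the conjugate √(4 + 6y) + √4.
The numerator becomes (4 + 6y) − 4 = 6y, so the expression simplifies to 6/(√(4 + 6y) + √4).
Letting y → 0 gives 6/(2√4) = 3/2.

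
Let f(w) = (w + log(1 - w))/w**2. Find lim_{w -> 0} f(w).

-1/2

Direct substitution gives 0/0.
Apply L'Hôpital: lim (1 - 1/(1 - w))/(2*w), still 0/0.
After 2 applications of L'Hôpital's rule the quotient is (-1/(1 - w)^2)/(2); substituting w = 0 gives -1/2.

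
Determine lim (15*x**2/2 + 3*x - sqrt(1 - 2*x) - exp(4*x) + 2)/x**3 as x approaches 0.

Substitution gives 0/0; apply L'Hôpital's rule 3 times.
After differentiating numerator and denominator 3 times the quotient is (-64*e^(4*x) + 3/(1 - 2*x)^(5/2))/(6); at x = 0 this is -61/6.

-61/6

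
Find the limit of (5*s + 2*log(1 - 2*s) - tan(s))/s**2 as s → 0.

-4

Substitution gives 0/0 (the numerator vanishes to order 2).
Expand each term to order s^2: the coefficient of s^2 in −tan(s) is 0 and in 2·ln(1 - 2s) is -4.
Lower-order terms cancel with the polynomial part, so the numerator is (-4)·s^2 + o(s^2), and the limit is (-4)/(1) = -4.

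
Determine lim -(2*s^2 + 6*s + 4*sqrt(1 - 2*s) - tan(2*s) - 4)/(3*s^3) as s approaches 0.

Substitution gives 0/0 (the numerator vanishes to order 3).
Expand each term to order s^3: the coefficient of s^3 in 4·√(1 - 2s) is -2 and in −tan(2s) is -8/3.
Lower-order terms cancel with the polynomial part, so the numerator is (-14/3)·s^3 + o(s^3), and the limit is (-14/3)/(-3) = 14/9.

14/9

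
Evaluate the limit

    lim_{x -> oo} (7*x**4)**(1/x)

1

Base → ∞ and exponent → 0: an ∞^0 form.
Take logs: (1/x)·ln(7·x^4) = (ln 7 + 4·ln x)/x → 0.
So the limit is e^0 = 1.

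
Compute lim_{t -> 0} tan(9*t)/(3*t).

3

Substitution gives 0/0.
Since tan(u)/u → 1 as u → 0, tan(9t)/(9t) → 1 and the limit is 9/3 = 3.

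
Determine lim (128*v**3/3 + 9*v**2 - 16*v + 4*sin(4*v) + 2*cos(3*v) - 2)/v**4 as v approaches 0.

27/4

Substitution gives 0/0; apply L'Hôpital's rule 4 times.
After differentiating numerator and denominator 4 times the quotient is (1024*sin(4*v) + 162*cos(3*v))/(24); at v = 0 this is 27/4.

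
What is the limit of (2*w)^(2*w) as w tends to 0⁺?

1

Base → 0⁺ and exponent → 0⁺: a 0^0 form.
Take logs: 2w·ln(2w). This is 0·(−∞); rewriting as ln(2w)/(1/(2w)) and applying L'Hôpital gives 0.
Hence the limit is e^0 = 1.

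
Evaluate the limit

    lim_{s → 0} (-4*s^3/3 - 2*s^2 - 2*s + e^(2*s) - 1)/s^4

Direct substitution gives 0/0.
Apply L'Hôpital: lim (-4*s^2 - 4*s + 2*e^(2*s) - 2)/(4*s^3), still 0/0.
Apply L'Hôpital: lim (-8*s + 4*e^(2*s) - 4)/(12*s^2), still 0/0.
Apply L'Hôpital: lim (8*e^(2*s) - 8)/(24*s), still 0/0.
After 4 applications of L'Hôpital's rule the quotient is (16*e^(2*s))/(24); substituting s = 0 gives 2/3.

2/3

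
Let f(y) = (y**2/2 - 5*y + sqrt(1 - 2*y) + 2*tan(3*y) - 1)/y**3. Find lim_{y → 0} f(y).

35/2

Substitution gives 0/0 (the numerator vanishes to order 3).
Expand each term to order y^3: the coefficient of y^3 in 2·tan(3y) is 18 and in √(1 - 2y) is -1/2.
Lower-order terms cancel with the polynomial part, so the numerator is (35/2)·y^3 + o(y^3), and the limit is (35/2)/(1) = 35/2.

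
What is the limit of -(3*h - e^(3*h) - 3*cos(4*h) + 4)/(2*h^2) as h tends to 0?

Substitution gives 0/0; apply L'Hôpital's rule 2 times.
After differentiating numerator and denominator 2 times the quotient is (-9*e^(3*h) + 48*cos(4*h))/(-4); at h = 0 this is -39/4.

-39/4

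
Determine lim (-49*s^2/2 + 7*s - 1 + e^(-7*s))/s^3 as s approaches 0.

-343/6

Direct substitution gives 0/0.
Apply L'Hôpital: lim (-49*s + 7 - 7*e^(-7*s))/(3*s^2), still 0/0.
Apply L'Hôpital: lim (-49 + 49*e^(-7*s))/(6*s), still 0/0.
After 3 applications of L'Hôpital's rule the quotient is (-343*e^(-7*s))/(6); substituting s = 0 gives -343/6.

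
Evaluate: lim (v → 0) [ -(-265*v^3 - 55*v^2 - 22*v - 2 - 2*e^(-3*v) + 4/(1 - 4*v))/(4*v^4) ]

-4069/16

Substitution gives 0/0; apply L'Hôpital's rule 4 times.
After differentiating numerator and denominator 4 times the quotient is (-162*e^(-3*v) - 24576/(4*v - 1)^5)/(-96); at v = 0 this is -4069/16.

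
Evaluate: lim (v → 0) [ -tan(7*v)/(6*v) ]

Substitution gives 0/0.
Since tan(u)/u → 1 as u → 0, tan(7v)/(7v) → 1 and the limit is 7/(-6) = -7/6.

-7/6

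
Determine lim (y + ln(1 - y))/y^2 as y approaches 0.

Direct substitution gives 0/0.
Apply L'Hôpital: lim (1 - 1/(1 - y))/(2*y), still 0/0.
After 2 applications of L'Hôpital's rule the quotient is (-1/(1 - y)^2)/(2); substituting y = 0 gives -1/2.

-1/2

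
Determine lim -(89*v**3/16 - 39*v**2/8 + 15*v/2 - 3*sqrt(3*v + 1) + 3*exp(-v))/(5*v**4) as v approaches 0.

Substitution gives 0/0 (the numerator vanishes to order 4).
Expand each term to order v^4: the coefficient of v^4 in -3·√(1 + 3v) is 1215/128 and in 3·e^(-v) is 1/8.
Lower-order terms cancel with the polynomial part, so the numerator is (1231/128)·v^4 + o(v^4), and the limit is (1231/128)/(-5) = -1231/640.

-1231/640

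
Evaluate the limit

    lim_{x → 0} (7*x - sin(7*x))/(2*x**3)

343/12

Direct substitution gives 0/0.
Apply L'Hôpital: lim (7 - 7*cos(7*x))/(6*x^2), still 0/0.
Apply L'Hôpital: lim (49*sin(7*x))/(12*x), still 0/0.
After 3 applications of L'Hôpital's rule the quotient is (343*cos(7*x))/(12); substituting x = 0 gives 343/12.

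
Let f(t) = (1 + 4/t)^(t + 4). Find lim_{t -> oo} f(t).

The base → 1 and the exponent → ∞: a 1^∞ form.
Take logarithms: (t + 4)·ln(1 + 4/t). Since ln(1+u) ~ u for small u, this behaves like (t)·(4/t) → 4.
So the limit is e^(4).

e^(4)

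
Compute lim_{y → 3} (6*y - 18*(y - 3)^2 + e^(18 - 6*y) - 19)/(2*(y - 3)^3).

-18

Direct substitution gives 0/0.
Apply L'Hôpital: lim (-36*y - 6*e^(18 - 6*y) + 114)/(6*(y - 3)^2), still 0/0.
Apply L'Hôpital: lim (36*e^(18 - 6*y) - 36)/(12*y - 36), still 0/0.
After 3 applications of L'Hôpital's rule the quotient is (-216*e^(18 - 6*y))/(12); substituting y = 3 gives -18.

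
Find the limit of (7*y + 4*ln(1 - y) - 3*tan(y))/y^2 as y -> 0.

Substitution gives 0/0; apply L'Hôpital's rule 2 times.
After differentiating numerator and denominator 2 times the quotient is (-6*tan(y)/cos(y)^2 - 4/(y - 1)^2)/(2); at y = 0 this is -2.

-2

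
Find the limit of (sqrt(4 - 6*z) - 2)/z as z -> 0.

Substitution gives 0/0. Multiply numerator and denominator by the conjugate √(4 - 6z) + √4.
The numerator becomes (4 - 6z) − 4 = -6z, so the expression simplifies to -6/(√(4 - 6z) + √4).
Letting z → 0 gives -6/(2√4) = -3/2.

-3/2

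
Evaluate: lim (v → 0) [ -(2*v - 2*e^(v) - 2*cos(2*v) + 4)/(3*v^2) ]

Substitution gives 0/0 (the numerator vanishes to order 2).
Expand each term to order v^2: the coefficient of v^2 in -2·cos(2v) is 4 and in -2·e^(v) is -1.
Lower-order terms cancel with the polynomial part, so the numerator is (3)·v^2 + o(v^2), and the limit is (3)/(-3) = -1.

-1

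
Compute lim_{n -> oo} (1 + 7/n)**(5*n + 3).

e^(35)

Let L be the limit and take ln: ln L = lim (5n + 3)·ln(1 + 7/n) = lim (5n + 3)·(7/n + O(1/n²)) = 35.
Hence L = e^(35).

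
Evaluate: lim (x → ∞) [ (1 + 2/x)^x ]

e^(2)

The base → 1 and the exponent → ∞: a 1^∞ form.
Take logarithms: (x)·ln(1 + 2/x). Since ln(1+u) ~ u for small u, this behaves like (x)·(2/x) → 2.
So the limit is e^(2).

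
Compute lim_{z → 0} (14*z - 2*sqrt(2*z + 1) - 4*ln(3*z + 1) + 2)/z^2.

19

Substitution gives 0/0; apply L'Hôpital's rule 2 times.
After differentiating numerator and denominator 2 times the quotient is (36/(3*z + 1)^2 + 2/(2*z + 1)^(3/2))/(2); at z = 0 this is 19.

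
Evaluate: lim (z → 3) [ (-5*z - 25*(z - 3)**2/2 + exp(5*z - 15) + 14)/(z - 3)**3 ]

Direct substitution gives 0/0.
Apply L'Hôpital: lim (-25*z + 5*e^(5*z - 15) + 70)/(3*(z - 3)^2), still 0/0.
Apply L'Hôpital: lim (25*e^(5*z - 15) - 25)/(6*z - 18), still 0/0.
After 3 applications of L'Hôpital's rule the quotient is (125*e^(5*z - 15))/(6); substituting z = 3 gives 125/6.

125/6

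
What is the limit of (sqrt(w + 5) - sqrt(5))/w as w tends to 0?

√(5)/10

Substitution gives 0/0. Multiply numerator and denominator by the conjugate √(5 + w) + √5.
The numerator becomes (5 + w) − 5 = w, so the expression simplifies to 1/(√(5 + w) + √5).
Letting w → 0 gives 1/(2√5) = √(5)/10.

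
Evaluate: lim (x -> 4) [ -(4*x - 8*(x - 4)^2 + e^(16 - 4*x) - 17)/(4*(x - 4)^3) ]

Direct substitution gives 0/0.
Apply L'Hôpital: lim (-16*x - 4*e^(16 - 4*x) + 68)/(-12*(x - 4)^2), still 0/0.
Apply L'Hôpital: lim (16*e^(16 - 4*x) - 16)/(96 - 24*x), still 0/0.
After 3 applications of L'Hôpital's rule the quotient is (-64*e^(16 - 4*x))/(-24); substituting x = 4 gives 8/3.

8/3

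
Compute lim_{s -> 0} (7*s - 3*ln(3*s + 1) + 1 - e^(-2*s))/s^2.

Substitution gives 0/0; apply L'Hôpital's rule 2 times.
After differentiating numerator and denominator 2 times the quotient is (-4*e^(-2*s) + 27/(3*s + 1)^2)/(2); at s = 0 this is 23/2.

23/2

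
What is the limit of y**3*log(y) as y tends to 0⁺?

0

This is a 0·(−∞) form. Rewrite as 1·ln(y) / y^(−3) and apply L'Hôpital:
the derivative quotient is 1·(1/y) / (−3·y^(−4)) = (-1/3)·y^3 → 0.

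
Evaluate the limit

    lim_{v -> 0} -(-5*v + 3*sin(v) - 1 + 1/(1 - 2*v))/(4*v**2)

-1

Substitution gives 0/0; apply L'Hôpital's rule 2 times.
After differentiating numerator and denominator 2 times the quotient is (-3*sin(v) - 8/(2*v - 1)^3)/(-8); at v = 0 this is -1.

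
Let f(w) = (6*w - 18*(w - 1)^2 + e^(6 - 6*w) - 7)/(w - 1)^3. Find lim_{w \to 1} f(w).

-36

Direct substitution gives 0/0.
Apply L'Hôpital: lim (-36*w - 6*e^(6 - 6*w) + 42)/(3*(w - 1)^2), still 0/0.
Apply L'Hôpital: lim (36*e^(6 - 6*w) - 36)/(6*w - 6), still 0/0.
After 3 applications of L'Hôpital's rule the quotient is (-216*e^(6 - 6*w))/(6); substituting w = 1 gives -36.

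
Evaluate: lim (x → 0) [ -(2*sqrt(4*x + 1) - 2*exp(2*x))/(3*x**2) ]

8/3

Substitution gives 0/0; apply L'Hôpital's rule 2 times.
After differentiating numerator and denominator 2 times the quotient is (-8*e^(2*x) - 8/(4*x + 1)^(3/2))/(-6); at x = 0 this is 8/3.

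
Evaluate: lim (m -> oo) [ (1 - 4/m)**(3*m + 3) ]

e^(-12)

Write it as [(1 - 4/m)^m]^(3) · (1 - 4/m)^(3). The bracketed term tends to e^(-4) and the second factor to 1, so the limit is e^(-12).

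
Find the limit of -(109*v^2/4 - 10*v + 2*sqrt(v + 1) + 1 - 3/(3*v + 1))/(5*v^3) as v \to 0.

-649/40

Substitution gives 0/0; apply L'Hôpital's rule 3 times.
After differentiating numerator and denominator 3 times the quotient is (486/(3*v + 1)^4 + 3/(4*(v + 1)^(5/2)))/(-30); at v = 0 this is -649/40.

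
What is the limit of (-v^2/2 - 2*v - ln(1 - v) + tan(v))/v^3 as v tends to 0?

2/3

Substitution gives 0/0; apply L'Hôpital's rule 3 times.
After differentiating numerator and denominator 3 times the quotient is (6*tan(v)^2/cos(v)^2 + 2/cos(v)^2 - 2/(v - 1)^3)/(6); at v = 0 this is 2/3.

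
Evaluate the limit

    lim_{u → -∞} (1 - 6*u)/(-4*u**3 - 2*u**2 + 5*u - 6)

The denominator has degree 3 and the numerator degree 1. Dividing numerator and denominator by u^3 sends every term to 0 except the leading denominator term, so the limit is 0.

0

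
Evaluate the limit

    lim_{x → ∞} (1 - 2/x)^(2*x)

Let L be the limit and take ln: ln L = lim (2x)·ln(1 - 2/x) = lim (2x)·(-2/x + O(1/x²)) = -4.
Hence L = e^(-4).

e^(-4)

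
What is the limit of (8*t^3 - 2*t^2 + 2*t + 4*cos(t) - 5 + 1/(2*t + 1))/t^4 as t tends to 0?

97/6

Substitution gives 0/0; apply L'Hôpital's rule 4 times.
After differentiating numerator and denominator 4 times the quotient is (4*cos(t) + 384/(2*t + 1)^5)/(24); at t = 0 this is 97/6.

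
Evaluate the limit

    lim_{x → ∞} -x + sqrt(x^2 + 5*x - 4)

5/2

An ∞ − ∞ form. Rationalising with the conjugate, the difference becomes (5x - 4) / (√(x^2 + 5*x - 4) + x).
For large x the denominator behaves like 2·x, so the quotient tends to 5/2 = 5/2.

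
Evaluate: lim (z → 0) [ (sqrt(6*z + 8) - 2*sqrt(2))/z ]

Substitution gives 0/0. Multiply numerator and denominator by the conjugate √(8 + 6z) + √8.
The numerator becomes (8 + 6z) − 8 = 6z, so the expression simplifies to 6/(√(8 + 6z) + √8).
Letting z → 0 gives 6/(2√8) = 3*√(2)/4.

3*√(2)/4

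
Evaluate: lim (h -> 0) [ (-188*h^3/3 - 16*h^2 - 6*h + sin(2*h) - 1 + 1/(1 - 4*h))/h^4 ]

256

Substitution gives 0/0; apply L'Hôpital's rule 4 times.
After differentiating numerator and denominator 4 times the quotient is (16*sin(2*h) - 6144/(4*h - 1)^5)/(24); at h = 0 this is 256.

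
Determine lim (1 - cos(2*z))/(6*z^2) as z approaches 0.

Substitution gives 0/0.
Use (1 − cos u)/u² → 1/2 with u = 2z: the limit is 2²/(2·6) = 1/3.

1/3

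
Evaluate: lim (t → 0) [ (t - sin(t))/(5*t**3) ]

Direct substitution gives 0/0.
Apply L'Hôpital: lim (1 - cos(t))/(15*t^2), still 0/0.
Apply L'Hôpital: lim (sin(t))/(30*t), still 0/0.
After 3 applications of L'Hôpital's rule the quotient is (cos(t))/(30); substituting t = 0 gives 1/30.

1/30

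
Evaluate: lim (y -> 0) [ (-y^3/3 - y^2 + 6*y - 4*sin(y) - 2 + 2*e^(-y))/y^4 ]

1/12

Substitution gives 0/0; apply L'Hôpital's rule 4 times.
After differentiating numerator and denominator 4 times the quotient is (-4*sin(y) + 2*e^(-y))/(24); at y = 0 this is 1/12.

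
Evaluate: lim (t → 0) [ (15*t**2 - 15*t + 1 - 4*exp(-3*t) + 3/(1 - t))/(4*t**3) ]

21/4

Substitution gives 0/0 (the numerator vanishes to order 3).
Expand each term to order t^3: the coefficient of t^3 in 3·1/(1 - t) is 3 and in -4·e^(-3t) is 18.
Lower-order terms cancel with the polynomial part, so the numerator is (21)·t^3 + o(t^3), and the limit is (21)/(4) = 21/4.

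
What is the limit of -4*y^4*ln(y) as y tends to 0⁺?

This is a 0·(−∞) form. Rewrite as -4·ln(y) / y^(−4) and apply L'Hôpital:
the derivative quotient is -4·(1/y) / (−4·y^(−5)) = (4/4)·y^4 → 0.

0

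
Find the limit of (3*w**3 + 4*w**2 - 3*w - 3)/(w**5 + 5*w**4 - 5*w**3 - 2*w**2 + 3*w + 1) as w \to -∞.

0

The denominator has degree 5 and the numerator degree 3. Dividing numerator and denominator by w^5 sends every term to 0 except the leading denominator term, so the limit is 0.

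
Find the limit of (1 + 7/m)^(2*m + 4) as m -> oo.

e^(14)

Write it as [(1 + 7/m)^m]^(2) · (1 + 7/m)^(4). The bracketed term tends to e^(7) and the second factor to 1, so the limit is e^(14).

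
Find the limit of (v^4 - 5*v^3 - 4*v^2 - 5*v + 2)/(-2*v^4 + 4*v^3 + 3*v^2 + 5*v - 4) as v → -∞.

-1/2

Numerator and denominator both have degree 4.
Dividing every term by v^4, all lower-order terms vanish and the limit is the ratio of leading coefficients, 1/(-2) = -1/2.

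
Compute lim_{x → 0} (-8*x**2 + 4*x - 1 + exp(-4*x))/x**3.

-32/3

Direct substitution gives 0/0.
Apply L'Hôpital: lim (-16*x + 4 - 4*e^(-4*x))/(3*x^2), still 0/0.
Apply L'Hôpital: lim (-16 + 16*e^(-4*x))/(6*x), still 0/0.
After 3 applications of L'Hôpital's rule the quotient is (-64*e^(-4*x))/(6); substituting x = 0 gives -32/3.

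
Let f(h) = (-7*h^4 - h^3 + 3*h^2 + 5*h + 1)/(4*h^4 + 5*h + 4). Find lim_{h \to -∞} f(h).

-7/4

Numerator and denominator both have degree 4.
Dividing every term by h^4, all lower-order terms vanish and the limit is the ratio of leading coefficients, -7/(4) = -7/4.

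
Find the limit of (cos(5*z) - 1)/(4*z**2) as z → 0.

Direct substitution gives 0/0.
Apply L'Hôpital: lim (-5*sin(5*z))/(8*z), still 0/0.
After 2 applications of L'Hôpital's rule the quotient is (-25*cos(5*z))/(8); substituting z = 0 gives -25/8.

-25/8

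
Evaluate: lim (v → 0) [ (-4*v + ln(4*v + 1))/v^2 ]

-8

Direct substitution gives 0/0.
Apply L'Hôpital: lim (-4 + 4/(4*v + 1))/(2*v), still 0/0.
After 2 applications of L'Hôpital's rule the quotient is (-16/(4*v + 1)^2)/(2); substituting v = 0 gives -8.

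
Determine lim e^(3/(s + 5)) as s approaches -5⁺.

∞

As s → -5⁺, 3/(s + 5) → +∞, so e^(3/(s + 5)) → ∞.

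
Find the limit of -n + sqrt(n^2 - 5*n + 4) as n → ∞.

An ∞ − ∞ form. Rationalising with the conjugate, the difference becomes (-5n + 4) / (√(n^2 - 5*n + 4) + n).
For large n the denominator behaves like 2·n, so the quotient tends to -5/2 = -5/2.

-5/2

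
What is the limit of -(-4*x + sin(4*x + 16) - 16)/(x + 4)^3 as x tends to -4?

32/3

Direct substitution gives 0/0.
Apply L'Hôpital: lim (4*cos(4*x + 16) - 4)/(-3*(x + 4)^2), still 0/0.
Apply L'Hôpital: lim (-16*sin(4*x + 16))/(-6*x - 24), still 0/0.
After 3 applications of L'Hôpital's rule the quotient is (-64*cos(4*x + 16))/(-6); substituting x = -4 gives 32/3.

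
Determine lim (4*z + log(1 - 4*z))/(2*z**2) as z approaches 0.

Direct substitution gives 0/0.
Apply L'Hôpital: lim (4 - 4/(1 - 4*z))/(4*z), still 0/0.
After 2 applications of L'Hôpital's rule the quotient is (-16/(1 - 4*z)^2)/(4); substituting z = 0 gives -4.

-4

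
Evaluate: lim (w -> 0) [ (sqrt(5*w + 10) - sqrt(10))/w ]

√(10)/4

A 0/0 form; rationalise with √(10 + 5w) + √10. This collapses the numerator to 5w, leaving 5/(√(10 + 5w) + √10) → 5/(2√10) = √(10)/4.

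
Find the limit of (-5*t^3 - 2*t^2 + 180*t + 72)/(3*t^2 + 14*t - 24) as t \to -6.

Since t = -6 makes numerator and denominator zero, (t + 6) divides both.
Cancelling it gives (-5*t^2 + 28*t + 12)/(3*t - 4); now plug in t = -6 to get 168/11.

168/11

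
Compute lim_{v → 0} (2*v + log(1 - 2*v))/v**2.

Direct substitution gives 0/0.
Apply L'Hôpital: lim (2 - 2/(1 - 2*v))/(2*v), still 0/0.
After 2 applications of L'Hôpital's rule the quotient is (-4/(1 - 2*v)^2)/(2); substituting v = 0 gives -2.

-2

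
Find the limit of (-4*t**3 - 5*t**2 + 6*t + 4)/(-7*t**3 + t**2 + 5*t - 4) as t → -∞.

4/7

Numerator and denominator both have degree 3.
Dividing every term by t^3, all lower-order terms vanish and the limit is the ratio of leading coefficients, -4/(-7) = 4/7.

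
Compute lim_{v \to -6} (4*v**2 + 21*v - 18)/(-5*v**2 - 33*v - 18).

-1

At v = -6 both the top and bottom vanish — a removable singularity. Factoring out (v + 6) from each leaves (4*v - 3)/(-5*v - 3), which at v = -6 equals -1.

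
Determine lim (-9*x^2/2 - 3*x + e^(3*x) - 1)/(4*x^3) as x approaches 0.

9/8

Direct substitution gives 0/0.
Apply L'Hôpital: lim (-9*x + 3*e^(3*x) - 3)/(12*x^2), still 0/0.
Apply L'Hôpital: lim (9*e^(3*x) - 9)/(24*x), still 0/0.
After 3 applications of L'Hôpital's rule the quotient is (27*e^(3*x))/(24); substituting x = 0 gives 9/8.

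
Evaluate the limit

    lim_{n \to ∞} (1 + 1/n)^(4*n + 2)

e^(4)

The base → 1 and the exponent → ∞: a 1^∞ form.
Take logarithms: (4n + 2)·ln(1 + 1/n). Since ln(1+u) ~ u for small u, this behaves like (4n)·(1/n) → 4.
So the limit is e^(4).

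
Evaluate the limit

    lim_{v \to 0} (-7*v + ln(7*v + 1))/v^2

-49/2

Direct substitution gives 0/0.
Apply L'Hôpital: lim (-7 + 7/(7*v + 1))/(2*v), still 0/0.
After 2 applications of L'Hôpital's rule the quotient is (-49/(7*v + 1)^2)/(2); substituting v = 0 gives -49/2.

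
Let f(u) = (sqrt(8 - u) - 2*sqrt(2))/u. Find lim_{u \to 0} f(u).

-√(2)/8

A 0/0 form; rationalise with √(8 - u) + √8. This collapses the numerator to -u, leaving -1/(√(8 - u) + √8) → -1/(2√8) = -√(2)/8.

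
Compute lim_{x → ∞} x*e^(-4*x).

0

Write as x^1/e^{4x}, an ∞/∞ form.
Exponential growth dominates any polynomial, so repeated L'Hôpital (or the standard result) gives 0.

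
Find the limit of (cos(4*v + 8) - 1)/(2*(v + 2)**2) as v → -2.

Direct substitution gives 0/0.
Apply L'Hôpital: lim (-4*sin(4*v + 8))/(4*v + 8), still 0/0.
After 2 applications of L'Hôpital's rule the quotient is (-16*cos(4*v + 8))/(4); substituting v = -2 gives -4.

-4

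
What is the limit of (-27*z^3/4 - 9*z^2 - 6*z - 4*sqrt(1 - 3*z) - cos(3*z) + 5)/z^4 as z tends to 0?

Substitution gives 0/0 (the numerator vanishes to order 4).
Expand each term to order z^4: the coefficient of z^4 in −cos(3z) is -27/8 and in -4·√(1 - 3z) is 405/32.
Lower-order terms cancel with the polynomial part, so the numerator is (297/32)·z^4 + o(z^4), and the limit is (297/32)/(1) = 297/32.

297/32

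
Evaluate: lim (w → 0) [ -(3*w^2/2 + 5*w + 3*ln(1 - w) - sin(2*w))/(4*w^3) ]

-1/12

Substitution gives 0/0 (the numerator vanishes to order 3).
Expand each term to order w^3: the coefficient of w^3 in 3·ln(1 - w) is -1 and in −sin(2w) is 4/3.
Lower-order terms cancel with the polynomial part, so the numerator is (1/3)·w^3 + o(w^3), and the limit is (1/3)/(-4) = -1/12.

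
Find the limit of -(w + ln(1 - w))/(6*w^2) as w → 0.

Direct substitution gives 0/0.
Apply L'Hôpital: lim (1 - 1/(1 - w))/(-12*w), still 0/0.
After 2 applications of L'Hôpital's rule the quotient is (-1/(1 - w)^2)/(-12); substituting w = 0 gives 1/12.

1/12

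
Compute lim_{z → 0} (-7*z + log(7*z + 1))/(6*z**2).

-49/12

Direct substitution gives 0/0.
Apply L'Hôpital: lim (-7 + 7/(7*z + 1))/(12*z), still 0/0.
After 2 applications of L'Hôpital's rule the quotient is (-49/(7*z + 1)^2)/(12); substituting z = 0 gives -49/12.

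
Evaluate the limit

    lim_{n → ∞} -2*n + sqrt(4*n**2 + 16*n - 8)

This has the form ∞ − ∞. Multiply and divide by the conjugate √(4*n^2 + 16*n - 8) + 2n.
That gives (16n - 8) / (√(4*n^2 + 16*n - 8) + 2n).
Divide numerator and denominator by n: the limit is 16/(2·2) = 4.

4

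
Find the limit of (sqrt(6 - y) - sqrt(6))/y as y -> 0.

A 0/0 form; rationalise with √(6 - y) + √6. This collapses the numerator to -y, leaving -1/(√(6 - y) + √6) → -1/(2√6) = -√(6)/12.

-√(6)/12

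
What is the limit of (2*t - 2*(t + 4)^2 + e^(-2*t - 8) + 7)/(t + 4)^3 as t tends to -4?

Direct substitution gives 0/0.
Apply L'Hôpital: lim (-4*t - 2*e^(-2*t - 8) - 14)/(3*(t + 4)^2), still 0/0.
Apply L'Hôpital: lim (4*e^(-2*t - 8) - 4)/(6*t + 24), still 0/0.
After 3 applications of L'Hôpital's rule the quotient is (-8*e^(-2*t - 8))/(6); substituting t = -4 gives -4/3.

-4/3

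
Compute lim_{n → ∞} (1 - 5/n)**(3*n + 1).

Write it as [(1 - 5/n)^n]^(3) · (1 - 5/n)^(1). The bracketed term tends to e^(-5) and the second factor to 1, so the limit is e^(-15).

e^(-15)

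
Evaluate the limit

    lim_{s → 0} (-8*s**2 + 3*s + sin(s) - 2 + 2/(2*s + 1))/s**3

Substitution gives 0/0; apply L'Hôpital's rule 3 times.
After differentiating numerator and denominator 3 times the quotient is (-cos(s) - 96/(2*s + 1)^4)/(6); at s = 0 this is -97/6.

-97/6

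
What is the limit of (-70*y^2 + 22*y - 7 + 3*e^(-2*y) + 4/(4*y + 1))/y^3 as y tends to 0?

-260

Substitution gives 0/0; apply L'Hôpital's rule 3 times.
After differentiating numerator and denominator 3 times the quotient is (-24*e^(-2*y) - 1536/(4*y + 1)^4)/(6); at y = 0 this is -260.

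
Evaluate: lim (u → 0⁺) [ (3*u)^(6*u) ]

1

Base → 0⁺ and exponent → 0⁺: a 0^0 form.
Take logs: 6u·ln(3u). This is 0·(−∞); rewriting as ln(3u)/(1/(6u)) and applying L'Hôpital gives 0.
Hence the limit is e^0 = 1.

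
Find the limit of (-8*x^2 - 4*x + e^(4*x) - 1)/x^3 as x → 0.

Direct substitution gives 0/0.
Apply L'Hôpital: lim (-16*x + 4*e^(4*x) - 4)/(3*x^2), still 0/0.
Apply L'Hôpital: lim (16*e^(4*x) - 16)/(6*x), still 0/0.
After 3 applications of L'Hôpital's rule the quotient is (64*e^(4*x))/(6); substituting x = 0 gives 32/3.

32/3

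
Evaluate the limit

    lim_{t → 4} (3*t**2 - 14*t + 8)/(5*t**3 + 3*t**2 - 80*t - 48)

5/92

At t = 4 both the top and bottom vanish — a removable singularity. Factoring out (t - 4) from each leaves (3*t - 2)/(5*t^2 + 23*t + 12), which at t = 4 equals 5/92.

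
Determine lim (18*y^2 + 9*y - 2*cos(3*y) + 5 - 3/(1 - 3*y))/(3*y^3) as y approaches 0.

Substitution gives 0/0 (the numerator vanishes to order 3).
Expand each term to order y^3: the coefficient of y^3 in -2·cos(3y) is 0 and in -3·1/(1 - 3y) is -81.
Lower-order terms cancel with the polynomial part, so the numerator is (-81)·y^3 + o(y^3), and the limit is (-81)/(3) = -27.

-27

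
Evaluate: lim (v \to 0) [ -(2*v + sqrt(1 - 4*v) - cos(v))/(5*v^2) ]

3/10

Substitution gives 0/0 (the numerator vanishes to order 2).
Expand each term to order v^2: the coefficient of v^2 in √(1 - 4v) is -2 and in −cos(v) is 1/2.
Lower-order terms cancel with the polynomial part, so the numerator is (-3/2)·v^2 + o(v^2), and the limit is (-3/2)/(-5) = 3/10.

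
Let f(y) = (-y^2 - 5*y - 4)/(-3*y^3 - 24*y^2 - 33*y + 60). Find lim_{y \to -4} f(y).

1/5

At y = -4 both the top and bottom vanish — a removable singularity. Factoring out (y + 4) from each leaves (-y - 1)/(-3*y^2 - 12*y + 15), which at y = -4 equals 1/5.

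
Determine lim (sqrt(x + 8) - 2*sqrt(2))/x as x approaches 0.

√(2)/8

A 0/0 form; rationalise with √(8 + x) + √8. This collapses the numerator to x, leaving 1/(√(8 + x) + √8) → 1/(2√8) = √(2)/8.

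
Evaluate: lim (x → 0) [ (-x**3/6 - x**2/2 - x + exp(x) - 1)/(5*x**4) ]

1/120

Direct substitution gives 0/0.
Apply L'Hôpital: lim (-x^2/2 - x + e^(x) - 1)/(20*x^3), still 0/0.
Apply L'Hôpital: lim (-x + e^(x) - 1)/(60*x^2), still 0/0.
Apply L'Hôpital: lim (e^(x) - 1)/(120*x), still 0/0.
After 4 applications of L'Hôpital's rule the quotient is (e^(x))/(120); substituting x = 0 gives 1/120.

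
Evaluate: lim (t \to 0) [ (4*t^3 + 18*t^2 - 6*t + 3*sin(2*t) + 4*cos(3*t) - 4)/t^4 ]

Substitution gives 0/0; apply L'Hôpital's rule 4 times.
After differentiating numerator and denominator 4 times the quotient is (48*sin(2*t) + 324*cos(3*t))/(24); at t = 0 this is 27/2.

27/2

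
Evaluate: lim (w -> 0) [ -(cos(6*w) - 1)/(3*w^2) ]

6

Direct substitution gives 0/0.
Apply L'Hôpital: lim (-6*sin(6*w))/(-6*w), still 0/0.
After 2 applications of L'Hôpital's rule the quotient is (-36*cos(6*w))/(-6); substituting w = 0 gives 6.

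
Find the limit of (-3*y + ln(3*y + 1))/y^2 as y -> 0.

-9/2

Direct substitution gives 0/0.
Apply L'Hôpital: lim (-3 + 3/(3*y + 1))/(2*y), still 0/0.
After 2 applications of L'Hôpital's rule the quotient is (-9/(3*y + 1)^2)/(2); substituting y = 0 gives -9/2.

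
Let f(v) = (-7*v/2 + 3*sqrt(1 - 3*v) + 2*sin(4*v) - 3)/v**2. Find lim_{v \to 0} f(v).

-27/8

Substitution gives 0/0 (the numerator vanishes to order 2).
Expand each term to order v^2: the coefficient of v^2 in 2·sin(4v) is 0 and in 3·√(1 - 3v) is -27/8.
Lower-order terms cancel with the polynomial part, so the numerator is (-27/8)·v^2 + o(v^2), and the limit is (-27/8)/(1) = -27/8.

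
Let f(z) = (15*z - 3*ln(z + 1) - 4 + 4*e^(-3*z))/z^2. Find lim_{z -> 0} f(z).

39/2

Substitution gives 0/0 (the numerator vanishes to order 2).
Expand each term to order z^2: the coefficient of z^2 in 4·e^(-3z) is 18 and in -3·ln(1 + z) is 3/2.
Lower-order terms cancel with the polynomial part, so the numerator is (39/2)·z^2 + o(z^2), and the limit is (39/2)/(1) = 39/2.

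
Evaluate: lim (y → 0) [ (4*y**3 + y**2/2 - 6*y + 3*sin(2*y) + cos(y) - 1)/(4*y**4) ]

1/96

Substitution gives 0/0 (the numerator vanishes to order 4).
Expand each term to order y^4: the coefficient of y^4 in cos(y) is 1/24 and in 3·sin(2y) is 0.
Lower-order terms cancel with the polynomial part, so the numerator is (1/24)·y^4 + o(y^4), and the limit is (1/24)/(4) = 1/96.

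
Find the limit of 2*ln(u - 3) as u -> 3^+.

-∞

As u → 3⁺, u - 3 → 0⁺ and ln(u - 3) → −∞.
Multiplying by 2 gives -∞.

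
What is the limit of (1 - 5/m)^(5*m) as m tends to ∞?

The base → 1 and the exponent → ∞: a 1^∞ form.
Take logarithms: (5m)·ln(1 - 5/m). Since ln(1+u) ~ u for small u, this behaves like (5m)·(-5/m) → -25.
So the limit is e^(-25).

e^(-25)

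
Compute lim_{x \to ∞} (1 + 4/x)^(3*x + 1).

The base → 1 and the exponent → ∞: a 1^∞ form.
Take logarithms: (3x + 1)·ln(1 + 4/x). Since ln(1+u) ~ u for small u, this behaves like (3x)·(4/x) → 12.
So the limit is e^(12).

e^(12)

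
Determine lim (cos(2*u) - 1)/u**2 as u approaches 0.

Direct substitution gives 0/0.
Apply L'Hôpital: lim (-2*sin(2*u))/(2*u), still 0/0.
After 2 applications of L'Hôpital's rule the quotient is (-4*cos(2*u))/(2); substituting u = 0 gives -2.

-2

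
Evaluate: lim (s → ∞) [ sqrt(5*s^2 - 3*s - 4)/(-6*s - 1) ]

For large |s|, √(5*s^2 - 3*s - 4) ≈ √5·|s| and the denominator ≈ -6s.
Since s → +∞, |s| = s, giving √5/(-6) = -√(5)/6.

-√(5)/6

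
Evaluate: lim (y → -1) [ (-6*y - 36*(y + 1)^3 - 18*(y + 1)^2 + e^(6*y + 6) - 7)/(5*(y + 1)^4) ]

Direct substitution gives 0/0.
Apply L'Hôpital: lim (-36*y - 108*(y + 1)^2 + 6*e^(6*y + 6) - 42)/(20*(y + 1)^3), still 0/0.
Apply L'Hôpital: lim (-216*y + 36*e^(6*y + 6) - 252)/(60*(y + 1)^2), still 0/0.
Apply L'Hôpital: lim (216*e^(6*y + 6) - 216)/(120*y + 120), still 0/0.
After 4 applications of L'Hôpital's rule the quotient is (1296*e^(6*y + 6))/(120); substituting y = -1 gives 54/5.

54/5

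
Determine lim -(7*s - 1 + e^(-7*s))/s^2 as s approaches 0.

Direct substitution gives 0/0.
Apply L'Hôpital: lim (7 - 7*e^(-7*s))/(-2*s), still 0/0.
After 2 applications of L'Hôpital's rule the quotient is (49*e^(-7*s))/(-2); substituting s = 0 gives -49/2.

-49/2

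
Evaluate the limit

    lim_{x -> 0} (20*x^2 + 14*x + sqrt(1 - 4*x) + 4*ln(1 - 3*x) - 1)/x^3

-40

Substitution gives 0/0; apply L'Hôpital's rule 3 times.
After differentiating numerator and denominator 3 times the quotient is (216/(3*x - 1)^3 - 24/(1 - 4*x)^(5/2))/(6); at x = 0 this is -40.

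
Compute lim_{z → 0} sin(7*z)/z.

Substitution gives 0/0.
Write it as (7)·sin(7z)/(7z); since sin(u)/u → 1, the limit is 7.

7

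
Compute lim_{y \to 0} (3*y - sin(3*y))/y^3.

9/2

Direct substitution gives 0/0.
Apply L'Hôpital: lim (3 - 3*cos(3*y))/(3*y^2), still 0/0.
Apply L'Hôpital: lim (9*sin(3*y))/(6*y), still 0/0.
After 3 applications of L'Hôpital's rule the quotient is (27*cos(3*y))/(6); substituting y = 0 gives 9/2.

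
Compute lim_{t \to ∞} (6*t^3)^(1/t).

1

Base → ∞ and exponent → 0: an ∞^0 form.
Take logs: (1/t)·ln(6·t^3) = (ln 6 + 3·ln t)/t → 0.
So the limit is e^0 = 1.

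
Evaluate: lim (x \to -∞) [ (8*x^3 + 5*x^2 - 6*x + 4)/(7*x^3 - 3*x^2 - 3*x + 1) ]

Numerator and denominator both have degree 3.
Dividing every term by x^3, all lower-order terms vanish and the limit is the ratio of leading coefficients, 8/(7) = 8/7.

8/7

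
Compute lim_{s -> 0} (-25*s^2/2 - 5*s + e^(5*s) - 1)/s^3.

Direct substitution gives 0/0.
Apply L'Hôpital: lim (-25*s + 5*e^(5*s) - 5)/(3*s^2), still 0/0.
Apply L'Hôpital: lim (25*e^(5*s) - 25)/(6*s), still 0/0.
After 3 applications of L'Hôpital's rule the quotient is (125*e^(5*s))/(6); substituting s = 0 gives 125/6.

125/6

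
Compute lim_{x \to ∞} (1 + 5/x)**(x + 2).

e^(5)

The base → 1 and the exponent → ∞: a 1^∞ form.
Take logarithms: (x + 2)·ln(1 + 5/x). Since ln(1+u) ~ u for small u, this behaves like (x)·(5/x) → 5.
So the limit is e^(5).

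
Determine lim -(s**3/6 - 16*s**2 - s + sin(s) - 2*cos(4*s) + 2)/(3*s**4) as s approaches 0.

Substitution gives 0/0 (the numerator vanishes to order 4).
Expand each term to order s^4: the coefficient of s^4 in -2·cos(4s) is -64/3 and in sin(s) is 0.
Lower-order terms cancel with the polynomial part, so the numerator is (-64/3)·s^4 + o(s^4), and the limit is (-64/3)/(-3) = 64/9.

64/9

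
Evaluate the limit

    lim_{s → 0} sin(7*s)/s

Substitution gives 0/0.
Write it as (7)·sin(7s)/(7s); since sin(u)/u → 1, the limit is 7.

7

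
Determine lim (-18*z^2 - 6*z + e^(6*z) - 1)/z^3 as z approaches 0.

Direct substitution gives 0/0.
Apply L'Hôpital: lim (-36*z + 6*e^(6*z) - 6)/(3*z^2), still 0/0.
Apply L'Hôpital: lim (36*e^(6*z) - 36)/(6*z), still 0/0.
After 3 applications of L'Hôpital's rule the quotient is (216*e^(6*z))/(6); substituting z = 0 gives 36.

36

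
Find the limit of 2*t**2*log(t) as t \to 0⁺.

0

This is a 0·(−∞) form. Rewrite as 2·ln(t) / t^(−2) and apply L'Hôpital:
the derivative quotient is 2·(1/t) / (−2·t^(−3)) = (-2/2)·t^2 → 0.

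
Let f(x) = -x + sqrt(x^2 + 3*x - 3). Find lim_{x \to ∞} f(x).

3/2

An ∞ − ∞ form. Rationalising with the conjugate, the difference becomes (3x - 3) / (√(x^2 + 3*x - 3) + x).
For large x the denominator behaves like 2·x, so the quotient tends to 3/2 = 3/2.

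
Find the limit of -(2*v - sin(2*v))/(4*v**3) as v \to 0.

Direct substitution gives 0/0.
Apply L'Hôpital: lim (2 - 2*cos(2*v))/(-12*v^2), still 0/0.
Apply L'Hôpital: lim (4*sin(2*v))/(-24*v), still 0/0.
After 3 applications of L'Hôpital's rule the quotient is (8*cos(2*v))/(-24); substituting v = 0 gives -1/3.

-1/3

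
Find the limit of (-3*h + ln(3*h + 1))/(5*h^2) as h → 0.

-9/10

Direct substitution gives 0/0.
Apply L'Hôpital: lim (-3 + 3/(3*h + 1))/(10*h), still 0/0.
After 2 applications of L'Hôpital's rule the quotient is (-9/(3*h + 1)^2)/(10); substituting h = 0 gives -9/10.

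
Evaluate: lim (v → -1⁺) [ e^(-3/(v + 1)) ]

0

As v → -1⁺, -3/(v + 1) → −∞, so e^(-3/(v + 1)) → 0.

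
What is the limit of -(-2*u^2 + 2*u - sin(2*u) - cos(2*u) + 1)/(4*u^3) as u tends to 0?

-1/3

Substitution gives 0/0; apply L'Hôpital's rule 3 times.
After differentiating numerator and denominator 3 times the quotient is (8*sqrt(2)*cos(2*u + pi/4))/(-24); at u = 0 this is -1/3.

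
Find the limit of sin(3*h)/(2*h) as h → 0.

3/2

Substitution gives 0/0.
Write it as (3/2)·sin(3h)/(3h); since sin(u)/u → 1, the limit is 3/2.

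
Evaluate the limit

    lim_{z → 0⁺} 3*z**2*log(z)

0

This is a 0·(−∞) form. Rewrite as 3·ln(z) / z^(−2) and apply L'Hôpital:
the derivative quotient is 3·(1/z) / (−2·z^(−3)) = (-3/2)·z^2 → 0.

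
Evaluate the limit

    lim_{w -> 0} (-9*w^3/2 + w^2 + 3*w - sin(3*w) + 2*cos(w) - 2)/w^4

Substitution gives 0/0 (the numerator vanishes to order 4).
Expand each term to order w^4: the coefficient of w^4 in −sin(3w) is 0 and in 2·cos(w) is 1/12.
Lower-order terms cancel with the polynomial part, so the numerator is (1/12)·w^4 + o(w^4), and the limit is (1/12)/(1) = 1/12.

1/12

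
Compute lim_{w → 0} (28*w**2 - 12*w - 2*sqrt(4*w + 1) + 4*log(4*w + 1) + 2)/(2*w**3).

116/3

Substitution gives 0/0 (the numerator vanishes to order 3).
Expand each term to order w^3: the coefficient of w^3 in 4·ln(1 + 4w) is 256/3 and in -2·√(1 + 4w) is -8.
Lower-order terms cancel with the polynomial part, so the numerator is (232/3)·w^3 + o(w^3), and the limit is (232/3)/(2) = 116/3.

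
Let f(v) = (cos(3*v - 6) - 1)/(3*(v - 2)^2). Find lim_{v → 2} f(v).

Direct substitution gives 0/0.
Apply L'Hôpital: lim (-3*sin(3*v - 6))/(6*v - 12), still 0/0.
After 2 applications of L'Hôpital's rule the quotient is (-9*cos(3*v - 6))/(6); substituting v = 2 gives -3/2.

-3/2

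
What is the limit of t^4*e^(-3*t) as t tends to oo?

Write as t^4/e^{3t}, an ∞/∞ form.
Exponential growth dominates any polynomial, so repeated L'Hôpital (or the standard result) gives 0.

0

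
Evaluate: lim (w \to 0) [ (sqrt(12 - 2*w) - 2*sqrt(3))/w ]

-√(3)/6

Substitution gives 0/0. Multiply numerator and denominator by the conjugate √(12 - 2w) + √12.
The numerator becomes (12 - 2w) − 12 = -2w, so the expression simplifies to -2/(√(12 - 2w) + √12).
Letting w → 0 gives -2/(2√12) = -√(3)/6.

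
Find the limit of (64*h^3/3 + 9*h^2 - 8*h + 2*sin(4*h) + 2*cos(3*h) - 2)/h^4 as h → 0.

27/4

Substitution gives 0/0 (the numerator vanishes to order 4).
Expand each term to order h^4: the coefficient of h^4 in 2·sin(4h) is 0 and in 2·cos(3h) is 27/4.
Lower-order terms cancel with the polynomial part, so the numerator is (27/4)·h^4 + o(h^4), and the limit is (27/4)/(1) = 27/4.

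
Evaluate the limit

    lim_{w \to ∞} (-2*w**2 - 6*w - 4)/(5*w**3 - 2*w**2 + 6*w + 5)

0

The denominator has degree 3 and the numerator degree 2. Dividing numerator and denominator by w^3 sends every term to 0 except the leading denominator term, so the limit is 0.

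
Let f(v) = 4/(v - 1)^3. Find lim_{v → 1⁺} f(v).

∞

As v → 1⁺, (v - 1) → 0⁺, so (v - 1)^3 → 0⁺ and 4/(v - 1)^3 → ∞.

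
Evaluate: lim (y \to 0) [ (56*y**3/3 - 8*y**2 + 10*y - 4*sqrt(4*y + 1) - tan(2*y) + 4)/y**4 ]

Substitution gives 0/0 (the numerator vanishes to order 4).
Expand each term to order y^4: the coefficient of y^4 in −tan(2y) is 0 and in -4·√(1 + 4y) is 40.
Lower-order terms cancel with the polynomial part, so the numerator is (40)·y^4 + o(y^4), and the limit is (40)/(1) = 40.

40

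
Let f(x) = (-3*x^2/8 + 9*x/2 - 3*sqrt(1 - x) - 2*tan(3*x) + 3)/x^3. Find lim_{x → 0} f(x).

-285/16

Substitution gives 0/0 (the numerator vanishes to order 3).
Expand each term to order x^3: the coefficient of x^3 in -3·√(1 - x) is 3/16 and in -2·tan(3x) is -18.
Lower-order terms cancel with the polynomial part, so the numerator is (-285/16)·x^3 + o(x^3), and the limit is (-285/16)/(1) = -285/16.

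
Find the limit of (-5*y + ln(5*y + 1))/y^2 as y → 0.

Direct substitution gives 0/0.
Apply L'Hôpital: lim (-5 + 5/(5*y + 1))/(2*y), still 0/0.
After 2 applications of L'Hôpital's rule the quotient is (-25/(5*y + 1)^2)/(2); substituting y = 0 gives -25/2.

-25/2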